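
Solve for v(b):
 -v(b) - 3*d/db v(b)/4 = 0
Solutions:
 v(b) = C1*exp(-4*b/3)


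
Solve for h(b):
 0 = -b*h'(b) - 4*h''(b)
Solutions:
 h(b) = C1 + C2*erf(sqrt(2)*b/4)


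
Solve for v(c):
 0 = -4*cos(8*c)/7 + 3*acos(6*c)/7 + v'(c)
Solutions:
 v(c) = C1 - 3*c*acos(6*c)/7 + sqrt(1 - 36*c^2)/14 + sin(8*c)/14


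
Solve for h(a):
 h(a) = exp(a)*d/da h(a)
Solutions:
 h(a) = C1*exp(-exp(-a))


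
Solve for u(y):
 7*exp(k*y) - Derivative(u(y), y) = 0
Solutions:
 u(y) = C1 + 7*exp(k*y)/k


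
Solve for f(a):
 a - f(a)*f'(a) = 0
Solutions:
 f(a) = -sqrt(C1 + a^2)
 f(a) = sqrt(C1 + a^2)


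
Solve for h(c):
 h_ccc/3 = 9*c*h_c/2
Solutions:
 h(c) = C1 + Integral(C2*airyai(3*2^(2/3)*c/2) + C3*airybi(3*2^(2/3)*c/2), c)


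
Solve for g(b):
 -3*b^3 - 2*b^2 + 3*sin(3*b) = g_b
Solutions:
 g(b) = C1 - 3*b^4/4 - 2*b^3/3 - cos(3*b)


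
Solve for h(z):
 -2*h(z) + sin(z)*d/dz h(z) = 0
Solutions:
 h(z) = C1*(cos(z) - 1)/(cos(z) + 1)


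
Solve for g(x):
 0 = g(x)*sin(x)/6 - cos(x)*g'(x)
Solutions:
 g(x) = C1/cos(x)^(1/6)


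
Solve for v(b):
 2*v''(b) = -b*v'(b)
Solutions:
 v(b) = C1 + C2*erf(b/2)


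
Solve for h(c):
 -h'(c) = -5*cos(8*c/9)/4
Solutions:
 h(c) = C1 + 45*sin(8*c/9)/32


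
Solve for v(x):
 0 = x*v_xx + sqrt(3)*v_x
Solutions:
 v(x) = C1 + C2*x^(1 - sqrt(3))


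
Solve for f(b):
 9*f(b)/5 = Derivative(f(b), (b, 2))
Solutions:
 f(b) = C1*exp(-3*sqrt(5)*b/5) + C2*exp(3*sqrt(5)*b/5)


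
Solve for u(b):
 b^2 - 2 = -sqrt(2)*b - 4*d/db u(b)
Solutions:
 u(b) = C1 - b^3/12 - sqrt(2)*b^2/8 + b/2


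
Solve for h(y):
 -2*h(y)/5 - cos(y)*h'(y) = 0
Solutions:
 h(y) = C1*(sin(y) - 1)^(1/5)/(sin(y) + 1)^(1/5)


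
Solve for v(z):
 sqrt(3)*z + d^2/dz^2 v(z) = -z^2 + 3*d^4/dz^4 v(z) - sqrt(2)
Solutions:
 v(z) = C1 + C2*z + C3*exp(-sqrt(3)*z/3) + C4*exp(sqrt(3)*z/3) - z^4/12 - sqrt(3)*z^3/6 + z^2*(-3 - sqrt(2)/2)


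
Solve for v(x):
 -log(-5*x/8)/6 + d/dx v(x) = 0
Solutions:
 v(x) = C1 + x*log(-x)/6 + x*(-3*log(2) - 1 + log(5))/6


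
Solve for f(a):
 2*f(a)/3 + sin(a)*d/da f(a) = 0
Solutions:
 f(a) = C1*(cos(a) + 1)^(1/3)/(cos(a) - 1)^(1/3)


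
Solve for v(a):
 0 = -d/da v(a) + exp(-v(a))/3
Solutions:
 v(a) = log(C1 + a/3)


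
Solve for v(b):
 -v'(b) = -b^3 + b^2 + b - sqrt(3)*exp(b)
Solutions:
 v(b) = C1 + b^4/4 - b^3/3 - b^2/2 + sqrt(3)*exp(b)


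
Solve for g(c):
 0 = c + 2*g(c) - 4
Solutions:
 g(c) = 2 - c/2


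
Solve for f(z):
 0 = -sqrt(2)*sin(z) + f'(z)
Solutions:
 f(z) = C1 - sqrt(2)*cos(z)


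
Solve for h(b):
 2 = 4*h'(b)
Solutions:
 h(b) = C1 + b/2


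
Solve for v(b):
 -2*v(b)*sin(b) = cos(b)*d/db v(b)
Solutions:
 v(b) = C1*cos(b)^2


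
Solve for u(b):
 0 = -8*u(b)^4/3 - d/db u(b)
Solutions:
 u(b) = (-1 - sqrt(3)*I)*(1/(C1 + 8*b))^(1/3)/2
 u(b) = (-1 + sqrt(3)*I)*(1/(C1 + 8*b))^(1/3)/2
 u(b) = (1/(C1 + 8*b))^(1/3)


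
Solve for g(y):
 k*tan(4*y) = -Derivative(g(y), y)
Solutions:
 g(y) = C1 + k*log(cos(4*y))/4


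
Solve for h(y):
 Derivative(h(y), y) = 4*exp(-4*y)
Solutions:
 h(y) = C1 - exp(-4*y)


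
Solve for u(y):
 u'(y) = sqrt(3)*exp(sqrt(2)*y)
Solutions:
 u(y) = C1 + sqrt(6)*exp(sqrt(2)*y)/2


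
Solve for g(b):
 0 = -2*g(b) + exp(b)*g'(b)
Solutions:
 g(b) = C1*exp(-2*exp(-b))


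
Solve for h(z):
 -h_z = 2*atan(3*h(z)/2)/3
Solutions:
 Integral(1/atan(3*_y/2), (_y, h(z))) = C1 - 2*z/3


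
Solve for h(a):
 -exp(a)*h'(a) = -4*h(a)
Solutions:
 h(a) = C1*exp(-4*exp(-a))


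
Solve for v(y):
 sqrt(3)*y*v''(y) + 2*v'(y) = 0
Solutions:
 v(y) = C1 + C2*y^(1 - 2*sqrt(3)/3)


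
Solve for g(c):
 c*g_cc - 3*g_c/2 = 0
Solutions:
 g(c) = C1 + C2*c^(5/2)


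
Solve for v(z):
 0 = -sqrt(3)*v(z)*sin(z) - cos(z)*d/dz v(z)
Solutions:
 v(z) = C1*cos(z)^(sqrt(3))


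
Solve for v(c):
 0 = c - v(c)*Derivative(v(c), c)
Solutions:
 v(c) = -sqrt(C1 + c^2)
 v(c) = sqrt(C1 + c^2)


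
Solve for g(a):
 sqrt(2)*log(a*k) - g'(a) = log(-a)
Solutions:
 g(a) = C1 + a*(sqrt(2)*log(-k) - sqrt(2) + 1) - a*(1 - sqrt(2))*log(-a)


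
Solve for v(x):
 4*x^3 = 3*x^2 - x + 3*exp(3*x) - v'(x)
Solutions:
 v(x) = C1 - x^4 + x^3 - x^2/2 + exp(3*x)


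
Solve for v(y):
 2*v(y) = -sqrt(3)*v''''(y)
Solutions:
 v(y) = (C1*sin(2^(3/4)*3^(7/8)*y/6) + C2*cos(2^(3/4)*3^(7/8)*y/6))*exp(-2^(3/4)*3^(7/8)*y/6) + (C3*sin(2^(3/4)*3^(7/8)*y/6) + C4*cos(2^(3/4)*3^(7/8)*y/6))*exp(2^(3/4)*3^(7/8)*y/6)


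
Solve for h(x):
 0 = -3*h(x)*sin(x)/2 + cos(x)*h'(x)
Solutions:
 h(x) = C1/cos(x)^(3/2)


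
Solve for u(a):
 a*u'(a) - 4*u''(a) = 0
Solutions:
 u(a) = C1 + C2*erfi(sqrt(2)*a/4)


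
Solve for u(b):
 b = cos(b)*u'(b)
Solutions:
 u(b) = C1 + Integral(b/cos(b), b)


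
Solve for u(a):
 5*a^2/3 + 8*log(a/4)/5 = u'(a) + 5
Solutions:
 u(a) = C1 + 5*a^3/9 + 8*a*log(a)/5 - 33*a/5 - 16*a*log(2)/5


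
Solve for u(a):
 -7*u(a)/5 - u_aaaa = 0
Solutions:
 u(a) = (C1*sin(sqrt(2)*5^(3/4)*7^(1/4)*a/10) + C2*cos(sqrt(2)*5^(3/4)*7^(1/4)*a/10))*exp(-sqrt(2)*5^(3/4)*7^(1/4)*a/10) + (C3*sin(sqrt(2)*5^(3/4)*7^(1/4)*a/10) + C4*cos(sqrt(2)*5^(3/4)*7^(1/4)*a/10))*exp(sqrt(2)*5^(3/4)*7^(1/4)*a/10)


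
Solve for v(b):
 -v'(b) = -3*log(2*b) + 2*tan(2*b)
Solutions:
 v(b) = C1 + 3*b*log(b) - 3*b + 3*b*log(2) + log(cos(2*b))


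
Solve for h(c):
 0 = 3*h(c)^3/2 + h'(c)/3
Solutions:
 h(c) = -sqrt(-1/(C1 - 9*c))
 h(c) = sqrt(-1/(C1 - 9*c))


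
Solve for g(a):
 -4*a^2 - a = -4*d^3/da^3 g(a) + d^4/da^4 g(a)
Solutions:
 g(a) = C1 + C2*a + C3*a^2 + C4*exp(4*a) + a^5/60 + a^4/32 + a^3/32


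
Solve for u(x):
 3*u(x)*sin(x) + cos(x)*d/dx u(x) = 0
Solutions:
 u(x) = C1*cos(x)^3


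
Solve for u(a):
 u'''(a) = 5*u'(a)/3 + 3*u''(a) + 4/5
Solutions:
 u(a) = C1 + C2*exp(a*(9 - sqrt(141))/6) + C3*exp(a*(9 + sqrt(141))/6) - 12*a/25


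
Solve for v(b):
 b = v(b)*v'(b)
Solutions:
 v(b) = -sqrt(C1 + b^2)
 v(b) = sqrt(C1 + b^2)


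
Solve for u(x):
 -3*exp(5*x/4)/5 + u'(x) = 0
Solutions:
 u(x) = C1 + 12*exp(5*x/4)/25


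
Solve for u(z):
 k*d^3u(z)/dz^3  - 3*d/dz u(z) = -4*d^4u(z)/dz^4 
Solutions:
 u(z) = C1 + C2*exp(-z*(k^2/(k^3 + sqrt(-k^6 + (k^3 - 648)^2) - 648)^(1/3) + k + (k^3 + sqrt(-k^6 + (k^3 - 648)^2) - 648)^(1/3))/12) + C3*exp(z*(-4*k^2/((-1 + sqrt(3)*I)*(k^3 + sqrt(-k^6 + (k^3 - 648)^2) - 648)^(1/3)) - 2*k + (k^3 + sqrt(-k^6 + (k^3 - 648)^2) - 648)^(1/3) - sqrt(3)*I*(k^3 + sqrt(-k^6 + (k^3 - 648)^2) - 648)^(1/3))/24) + C4*exp(z*(4*k^2/((1 + sqrt(3)*I)*(k^3 + sqrt(-k^6 + (k^3 - 648)^2) - 648)^(1/3)) - 2*k + (k^3 + sqrt(-k^6 + (k^3 - 648)^2) - 648)^(1/3) + sqrt(3)*I*(k^3 + sqrt(-k^6 + (k^3 - 648)^2) - 648)^(1/3))/24)


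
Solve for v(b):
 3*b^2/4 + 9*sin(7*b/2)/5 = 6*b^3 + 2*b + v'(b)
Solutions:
 v(b) = C1 - 3*b^4/2 + b^3/4 - b^2 - 18*cos(7*b/2)/35


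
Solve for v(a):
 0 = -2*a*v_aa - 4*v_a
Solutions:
 v(a) = C1 + C2/a


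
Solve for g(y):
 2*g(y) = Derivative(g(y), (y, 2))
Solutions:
 g(y) = C1*exp(-sqrt(2)*y) + C2*exp(sqrt(2)*y)


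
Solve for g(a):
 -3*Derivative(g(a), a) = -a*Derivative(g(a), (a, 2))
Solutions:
 g(a) = C1 + C2*a^4


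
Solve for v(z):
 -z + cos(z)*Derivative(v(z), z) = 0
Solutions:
 v(z) = C1 + Integral(z/cos(z), z)


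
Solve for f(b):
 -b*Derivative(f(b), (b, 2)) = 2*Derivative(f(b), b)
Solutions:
 f(b) = C1 + C2/b


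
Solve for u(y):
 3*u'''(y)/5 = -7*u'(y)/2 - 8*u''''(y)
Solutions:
 u(y) = C1 + C2*exp(y*(-2 + (20*sqrt(490070) + 14001)^(-1/3) + (20*sqrt(490070) + 14001)^(1/3))/80)*sin(sqrt(3)*y*(-(20*sqrt(490070) + 14001)^(1/3) + (20*sqrt(490070) + 14001)^(-1/3))/80) + C3*exp(y*(-2 + (20*sqrt(490070) + 14001)^(-1/3) + (20*sqrt(490070) + 14001)^(1/3))/80)*cos(sqrt(3)*y*(-(20*sqrt(490070) + 14001)^(1/3) + (20*sqrt(490070) + 14001)^(-1/3))/80) + C4*exp(-y*((20*sqrt(490070) + 14001)^(-1/3) + 1 + (20*sqrt(490070) + 14001)^(1/3))/40)


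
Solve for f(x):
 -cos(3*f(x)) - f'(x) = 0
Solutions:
 f(x) = -asin((C1 + exp(6*x))/(C1 - exp(6*x)))/3 + pi/3
 f(x) = asin((C1 + exp(6*x))/(C1 - exp(6*x)))/3


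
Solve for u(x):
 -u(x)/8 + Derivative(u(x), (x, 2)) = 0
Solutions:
 u(x) = C1*exp(-sqrt(2)*x/4) + C2*exp(sqrt(2)*x/4)


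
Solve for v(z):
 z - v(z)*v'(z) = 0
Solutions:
 v(z) = -sqrt(C1 + z^2)
 v(z) = sqrt(C1 + z^2)


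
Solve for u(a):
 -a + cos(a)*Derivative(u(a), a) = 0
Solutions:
 u(a) = C1 + Integral(a/cos(a), a)


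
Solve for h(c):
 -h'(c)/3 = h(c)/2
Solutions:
 h(c) = C1*exp(-3*c/2)


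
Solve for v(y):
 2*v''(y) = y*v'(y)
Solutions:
 v(y) = C1 + C2*erfi(y/2)


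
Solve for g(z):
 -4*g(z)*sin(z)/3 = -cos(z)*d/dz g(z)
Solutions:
 g(z) = C1/cos(z)^(4/3)


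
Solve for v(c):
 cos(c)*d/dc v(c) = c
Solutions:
 v(c) = C1 + Integral(c/cos(c), c)


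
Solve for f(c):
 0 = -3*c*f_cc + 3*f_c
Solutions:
 f(c) = C1 + C2*c^2


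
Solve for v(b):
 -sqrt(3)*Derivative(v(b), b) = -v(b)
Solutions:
 v(b) = C1*exp(sqrt(3)*b/3)


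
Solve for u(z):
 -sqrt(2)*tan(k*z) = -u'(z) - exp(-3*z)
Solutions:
 u(z) = C1 - Piecewise((-exp(-3*z)/3 - sqrt(2)*log(tan(k*z)^2 + 1)/(2*k), Ne(k, 0)), (-exp(-3*z)/3, True))


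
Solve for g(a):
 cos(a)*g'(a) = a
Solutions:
 g(a) = C1 + Integral(a/cos(a), a)


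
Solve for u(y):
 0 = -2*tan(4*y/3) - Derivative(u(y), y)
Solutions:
 u(y) = C1 + 3*log(cos(4*y/3))/2


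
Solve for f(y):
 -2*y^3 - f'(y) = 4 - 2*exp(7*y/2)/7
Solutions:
 f(y) = C1 - y^4/2 - 4*y + 4*exp(7*y/2)/49


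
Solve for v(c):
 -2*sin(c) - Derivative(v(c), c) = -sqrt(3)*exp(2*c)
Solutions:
 v(c) = C1 + sqrt(3)*exp(2*c)/2 + 2*cos(c)


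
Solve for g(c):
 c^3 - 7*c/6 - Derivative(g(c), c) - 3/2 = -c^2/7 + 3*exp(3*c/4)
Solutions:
 g(c) = C1 + c^4/4 + c^3/21 - 7*c^2/12 - 3*c/2 - 4*exp(3*c/4)


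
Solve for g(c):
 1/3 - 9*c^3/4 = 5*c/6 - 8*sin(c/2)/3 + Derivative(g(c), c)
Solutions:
 g(c) = C1 - 9*c^4/16 - 5*c^2/12 + c/3 - 16*cos(c/2)/3


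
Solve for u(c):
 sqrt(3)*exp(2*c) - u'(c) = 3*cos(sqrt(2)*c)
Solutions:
 u(c) = C1 + sqrt(3)*exp(2*c)/2 - 3*sqrt(2)*sin(sqrt(2)*c)/2


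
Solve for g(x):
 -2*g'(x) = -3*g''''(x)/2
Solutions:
 g(x) = C1 + C4*exp(6^(2/3)*x/3) + (C2*sin(2^(2/3)*3^(1/6)*x/2) + C3*cos(2^(2/3)*3^(1/6)*x/2))*exp(-6^(2/3)*x/6)


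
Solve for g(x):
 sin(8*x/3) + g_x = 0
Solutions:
 g(x) = C1 + 3*cos(8*x/3)/8


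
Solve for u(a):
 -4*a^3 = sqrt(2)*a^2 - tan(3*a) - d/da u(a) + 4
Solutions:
 u(a) = C1 + a^4 + sqrt(2)*a^3/3 + 4*a + log(cos(3*a))/3


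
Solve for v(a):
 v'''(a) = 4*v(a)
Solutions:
 v(a) = C3*exp(2^(2/3)*a) + (C1*sin(2^(2/3)*sqrt(3)*a/2) + C2*cos(2^(2/3)*sqrt(3)*a/2))*exp(-2^(2/3)*a/2)


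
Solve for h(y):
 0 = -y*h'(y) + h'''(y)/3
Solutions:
 h(y) = C1 + Integral(C2*airyai(3^(1/3)*y) + C3*airybi(3^(1/3)*y), y)


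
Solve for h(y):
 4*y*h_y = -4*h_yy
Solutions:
 h(y) = C1 + C2*erf(sqrt(2)*y/2)


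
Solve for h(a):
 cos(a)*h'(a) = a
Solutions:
 h(a) = C1 + Integral(a/cos(a), a)


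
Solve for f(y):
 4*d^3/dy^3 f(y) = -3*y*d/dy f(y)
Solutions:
 f(y) = C1 + Integral(C2*airyai(-6^(1/3)*y/2) + C3*airybi(-6^(1/3)*y/2), y)


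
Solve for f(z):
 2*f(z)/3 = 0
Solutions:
 f(z) = 0


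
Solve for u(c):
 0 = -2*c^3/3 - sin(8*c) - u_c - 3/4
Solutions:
 u(c) = C1 - c^4/6 - 3*c/4 + cos(8*c)/8


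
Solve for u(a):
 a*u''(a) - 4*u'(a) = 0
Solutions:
 u(a) = C1 + C2*a^5


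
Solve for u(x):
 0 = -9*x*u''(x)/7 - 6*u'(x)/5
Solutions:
 u(x) = C1 + C2*x^(1/15)


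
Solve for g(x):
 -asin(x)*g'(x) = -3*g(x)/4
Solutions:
 g(x) = C1*exp(3*Integral(1/asin(x), x)/4)


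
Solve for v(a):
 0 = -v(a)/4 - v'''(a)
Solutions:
 v(a) = C3*exp(-2^(1/3)*a/2) + (C1*sin(2^(1/3)*sqrt(3)*a/4) + C2*cos(2^(1/3)*sqrt(3)*a/4))*exp(2^(1/3)*a/4)


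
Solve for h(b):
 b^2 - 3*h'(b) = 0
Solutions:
 h(b) = C1 + b^3/9


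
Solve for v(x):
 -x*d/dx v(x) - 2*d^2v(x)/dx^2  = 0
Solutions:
 v(x) = C1 + C2*erf(x/2)


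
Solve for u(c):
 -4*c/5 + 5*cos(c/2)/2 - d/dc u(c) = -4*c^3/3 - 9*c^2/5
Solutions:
 u(c) = C1 + c^4/3 + 3*c^3/5 - 2*c^2/5 + 5*sin(c/2)


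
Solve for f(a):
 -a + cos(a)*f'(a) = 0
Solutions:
 f(a) = C1 + Integral(a/cos(a), a)


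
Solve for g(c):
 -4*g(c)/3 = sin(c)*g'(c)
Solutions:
 g(c) = C1*(cos(c) + 1)^(2/3)/(cos(c) - 1)^(2/3)


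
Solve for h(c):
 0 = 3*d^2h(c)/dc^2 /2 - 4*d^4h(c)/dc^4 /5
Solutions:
 h(c) = C1 + C2*c + C3*exp(-sqrt(30)*c/4) + C4*exp(sqrt(30)*c/4)


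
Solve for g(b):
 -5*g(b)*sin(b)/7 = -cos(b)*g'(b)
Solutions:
 g(b) = C1/cos(b)^(5/7)


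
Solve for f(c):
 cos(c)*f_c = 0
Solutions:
 f(c) = C1


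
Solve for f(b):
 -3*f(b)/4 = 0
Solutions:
 f(b) = 0


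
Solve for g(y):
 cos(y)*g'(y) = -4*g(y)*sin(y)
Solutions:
 g(y) = C1*cos(y)^4


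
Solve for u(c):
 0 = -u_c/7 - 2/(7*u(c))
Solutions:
 u(c) = -sqrt(C1 - 4*c)
 u(c) = sqrt(C1 - 4*c)


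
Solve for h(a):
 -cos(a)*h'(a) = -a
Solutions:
 h(a) = C1 + Integral(a/cos(a), a)


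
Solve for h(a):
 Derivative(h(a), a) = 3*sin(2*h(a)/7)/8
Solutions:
 -3*a/8 + 7*log(cos(2*h(a)/7) - 1)/4 - 7*log(cos(2*h(a)/7) + 1)/4 = C1


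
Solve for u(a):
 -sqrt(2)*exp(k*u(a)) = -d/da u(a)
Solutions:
 u(a) = Piecewise((log(-1/(C1*k + sqrt(2)*a*k))/k, Ne(k, 0)), (nan, True))
 u(a) = Piecewise((C1 + sqrt(2)*a, Eq(k, 0)), (nan, True))


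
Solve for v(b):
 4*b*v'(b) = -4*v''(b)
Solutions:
 v(b) = C1 + C2*erf(sqrt(2)*b/2)


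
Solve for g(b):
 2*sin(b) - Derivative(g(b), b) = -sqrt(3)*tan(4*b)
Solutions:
 g(b) = C1 - sqrt(3)*log(cos(4*b))/4 - 2*cos(b)


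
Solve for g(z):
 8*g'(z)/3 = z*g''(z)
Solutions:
 g(z) = C1 + C2*z^(11/3)


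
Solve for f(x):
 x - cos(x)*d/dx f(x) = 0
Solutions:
 f(x) = C1 + Integral(x/cos(x), x)


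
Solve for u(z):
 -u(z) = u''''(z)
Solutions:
 u(z) = (C1*sin(sqrt(2)*z/2) + C2*cos(sqrt(2)*z/2))*exp(-sqrt(2)*z/2) + (C3*sin(sqrt(2)*z/2) + C4*cos(sqrt(2)*z/2))*exp(sqrt(2)*z/2)


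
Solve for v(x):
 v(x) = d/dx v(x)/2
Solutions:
 v(x) = C1*exp(2*x)


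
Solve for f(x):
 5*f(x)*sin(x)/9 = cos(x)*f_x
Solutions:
 f(x) = C1/cos(x)^(5/9)


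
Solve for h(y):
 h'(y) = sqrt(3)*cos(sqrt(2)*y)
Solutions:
 h(y) = C1 + sqrt(6)*sin(sqrt(2)*y)/2


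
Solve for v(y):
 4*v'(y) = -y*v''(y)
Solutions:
 v(y) = C1 + C2/y^3


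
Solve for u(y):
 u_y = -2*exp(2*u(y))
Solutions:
 u(y) = log(-sqrt(-1/(C1 - 2*y))) - log(2)/2
 u(y) = log(-1/(C1 - 2*y))/2 - log(2)/2


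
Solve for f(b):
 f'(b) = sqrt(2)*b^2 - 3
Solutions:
 f(b) = C1 + sqrt(2)*b^3/3 - 3*b


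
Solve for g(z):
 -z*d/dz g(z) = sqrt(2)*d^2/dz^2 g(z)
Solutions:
 g(z) = C1 + C2*erf(2^(1/4)*z/2)


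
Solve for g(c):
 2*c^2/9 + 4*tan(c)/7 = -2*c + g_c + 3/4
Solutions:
 g(c) = C1 + 2*c^3/27 + c^2 - 3*c/4 - 4*log(cos(c))/7


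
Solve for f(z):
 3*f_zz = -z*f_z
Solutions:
 f(z) = C1 + C2*erf(sqrt(6)*z/6)


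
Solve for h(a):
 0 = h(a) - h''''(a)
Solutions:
 h(a) = C1*exp(-a) + C2*exp(a) + C3*sin(a) + C4*cos(a)


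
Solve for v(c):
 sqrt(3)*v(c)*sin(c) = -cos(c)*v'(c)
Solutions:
 v(c) = C1*cos(c)^(sqrt(3))


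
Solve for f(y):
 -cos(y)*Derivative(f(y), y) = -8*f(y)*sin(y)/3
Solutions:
 f(y) = C1/cos(y)^(8/3)


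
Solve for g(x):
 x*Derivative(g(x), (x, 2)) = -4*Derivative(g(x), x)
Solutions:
 g(x) = C1 + C2/x^3


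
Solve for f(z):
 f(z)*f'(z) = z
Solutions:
 f(z) = -sqrt(C1 + z^2)
 f(z) = sqrt(C1 + z^2)


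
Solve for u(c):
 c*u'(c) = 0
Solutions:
 u(c) = C1


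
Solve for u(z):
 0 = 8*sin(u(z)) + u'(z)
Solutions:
 u(z) = -acos((-C1 - exp(16*z))/(C1 - exp(16*z))) + 2*pi
 u(z) = acos((-C1 - exp(16*z))/(C1 - exp(16*z)))


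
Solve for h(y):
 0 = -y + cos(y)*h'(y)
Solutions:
 h(y) = C1 + Integral(y/cos(y), y)


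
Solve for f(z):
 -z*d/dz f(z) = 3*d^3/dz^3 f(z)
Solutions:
 f(z) = C1 + Integral(C2*airyai(-3^(2/3)*z/3) + C3*airybi(-3^(2/3)*z/3), z)


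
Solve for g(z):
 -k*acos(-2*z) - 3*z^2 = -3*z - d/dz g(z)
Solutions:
 g(z) = C1 + k*(z*acos(-2*z) + sqrt(1 - 4*z^2)/2) + z^3 - 3*z^2/2


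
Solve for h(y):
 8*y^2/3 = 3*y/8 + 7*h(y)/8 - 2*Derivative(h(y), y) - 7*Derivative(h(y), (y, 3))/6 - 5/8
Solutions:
 h(y) = C1*exp(7^(1/3)*y*(-(147 + sqrt(50281))^(1/3) + 16*7^(1/3)/(147 + sqrt(50281))^(1/3))/28)*sin(sqrt(3)*7^(1/3)*y*(16*7^(1/3)/(147 + sqrt(50281))^(1/3) + (147 + sqrt(50281))^(1/3))/28) + C2*exp(7^(1/3)*y*(-(147 + sqrt(50281))^(1/3) + 16*7^(1/3)/(147 + sqrt(50281))^(1/3))/28)*cos(sqrt(3)*7^(1/3)*y*(16*7^(1/3)/(147 + sqrt(50281))^(1/3) + (147 + sqrt(50281))^(1/3))/28) + C3*exp(-7^(1/3)*y*(-(147 + sqrt(50281))^(1/3) + 16*7^(1/3)/(147 + sqrt(50281))^(1/3))/14) + 64*y^2/21 + 1985*y/147 + 32495/1029


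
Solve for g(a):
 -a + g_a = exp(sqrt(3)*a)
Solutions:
 g(a) = C1 + a^2/2 + sqrt(3)*exp(sqrt(3)*a)/3


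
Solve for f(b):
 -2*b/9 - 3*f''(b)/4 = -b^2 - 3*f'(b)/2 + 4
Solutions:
 f(b) = C1 + C2*exp(2*b) - 2*b^3/9 - 7*b^2/27 + 65*b/27


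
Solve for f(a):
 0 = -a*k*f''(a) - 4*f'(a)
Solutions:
 f(a) = C1 + a^(((re(k) - 4)*re(k) + im(k)^2)/(re(k)^2 + im(k)^2))*(C2*sin(4*log(a)*Abs(im(k))/(re(k)^2 + im(k)^2)) + C3*cos(4*log(a)*im(k)/(re(k)^2 + im(k)^2)))


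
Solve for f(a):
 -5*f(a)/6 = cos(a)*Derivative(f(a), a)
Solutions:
 f(a) = C1*(sin(a) - 1)^(5/12)/(sin(a) + 1)^(5/12)


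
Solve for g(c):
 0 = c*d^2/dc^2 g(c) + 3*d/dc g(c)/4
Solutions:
 g(c) = C1 + C2*c^(1/4)


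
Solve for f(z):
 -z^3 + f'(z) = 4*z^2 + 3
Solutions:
 f(z) = C1 + z^4/4 + 4*z^3/3 + 3*z


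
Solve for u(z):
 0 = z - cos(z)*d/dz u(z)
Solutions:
 u(z) = C1 + Integral(z/cos(z), z)


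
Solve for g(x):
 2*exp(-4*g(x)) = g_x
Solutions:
 g(x) = log(-I*(C1 + 8*x)^(1/4))
 g(x) = log(I*(C1 + 8*x)^(1/4))
 g(x) = log(-(C1 + 8*x)^(1/4))
 g(x) = log(C1 + 8*x)/4


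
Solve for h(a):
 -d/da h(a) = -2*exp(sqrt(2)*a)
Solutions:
 h(a) = C1 + sqrt(2)*exp(sqrt(2)*a)


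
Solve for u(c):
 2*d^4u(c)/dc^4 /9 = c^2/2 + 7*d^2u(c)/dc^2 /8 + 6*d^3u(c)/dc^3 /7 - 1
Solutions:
 u(c) = C1 + C2*c + C3*exp(3*c*(18 - sqrt(667))/28) + C4*exp(3*c*(18 + sqrt(667))/28) - c^4/21 + 64*c^3/343 - 18460*c^2/151263


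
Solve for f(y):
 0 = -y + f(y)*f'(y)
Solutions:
 f(y) = -sqrt(C1 + y^2)
 f(y) = sqrt(C1 + y^2)


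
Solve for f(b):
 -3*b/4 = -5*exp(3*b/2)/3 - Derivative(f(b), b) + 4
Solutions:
 f(b) = C1 + 3*b^2/8 + 4*b - 10*exp(3*b/2)/9


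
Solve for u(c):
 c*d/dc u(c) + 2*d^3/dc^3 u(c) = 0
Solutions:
 u(c) = C1 + Integral(C2*airyai(-2^(2/3)*c/2) + C3*airybi(-2^(2/3)*c/2), c)


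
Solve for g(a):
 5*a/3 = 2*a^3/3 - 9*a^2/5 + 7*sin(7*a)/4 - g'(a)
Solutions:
 g(a) = C1 + a^4/6 - 3*a^3/5 - 5*a^2/6 - cos(7*a)/4


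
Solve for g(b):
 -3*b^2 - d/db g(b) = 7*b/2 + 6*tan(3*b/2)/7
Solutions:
 g(b) = C1 - b^3 - 7*b^2/4 + 4*log(cos(3*b/2))/7


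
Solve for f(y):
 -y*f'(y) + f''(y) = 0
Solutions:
 f(y) = C1 + C2*erfi(sqrt(2)*y/2)


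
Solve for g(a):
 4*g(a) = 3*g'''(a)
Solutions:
 g(a) = C3*exp(6^(2/3)*a/3) + (C1*sin(2^(2/3)*3^(1/6)*a/2) + C2*cos(2^(2/3)*3^(1/6)*a/2))*exp(-6^(2/3)*a/6)


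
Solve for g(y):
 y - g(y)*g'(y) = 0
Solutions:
 g(y) = -sqrt(C1 + y^2)
 g(y) = sqrt(C1 + y^2)


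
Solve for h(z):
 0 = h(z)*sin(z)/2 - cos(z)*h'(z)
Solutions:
 h(z) = C1/sqrt(cos(z))


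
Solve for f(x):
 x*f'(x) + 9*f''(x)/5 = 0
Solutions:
 f(x) = C1 + C2*erf(sqrt(10)*x/6)


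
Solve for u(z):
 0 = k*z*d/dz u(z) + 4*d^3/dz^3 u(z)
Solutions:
 u(z) = C1 + Integral(C2*airyai(2^(1/3)*z*(-k)^(1/3)/2) + C3*airybi(2^(1/3)*z*(-k)^(1/3)/2), z)


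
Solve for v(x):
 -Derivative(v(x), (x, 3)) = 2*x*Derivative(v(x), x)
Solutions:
 v(x) = C1 + Integral(C2*airyai(-2^(1/3)*x) + C3*airybi(-2^(1/3)*x), x)


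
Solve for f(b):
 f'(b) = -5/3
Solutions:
 f(b) = C1 - 5*b/3


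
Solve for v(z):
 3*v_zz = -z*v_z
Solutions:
 v(z) = C1 + C2*erf(sqrt(6)*z/6)


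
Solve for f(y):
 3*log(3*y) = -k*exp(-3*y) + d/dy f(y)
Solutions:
 f(y) = C1 - k*exp(-3*y)/3 + 3*y*log(y) + 3*y*(-1 + log(3))


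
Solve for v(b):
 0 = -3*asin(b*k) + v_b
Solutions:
 v(b) = C1 + 3*Piecewise((b*asin(b*k) + sqrt(-b^2*k^2 + 1)/k, Ne(k, 0)), (0, True))


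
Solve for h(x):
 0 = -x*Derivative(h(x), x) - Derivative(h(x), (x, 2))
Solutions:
 h(x) = C1 + C2*erf(sqrt(2)*x/2)


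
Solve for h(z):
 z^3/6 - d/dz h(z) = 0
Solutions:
 h(z) = C1 + z^4/24


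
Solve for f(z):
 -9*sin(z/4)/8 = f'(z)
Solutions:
 f(z) = C1 + 9*cos(z/4)/2


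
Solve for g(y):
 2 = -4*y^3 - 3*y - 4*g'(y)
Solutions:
 g(y) = C1 - y^4/4 - 3*y^2/8 - y/2


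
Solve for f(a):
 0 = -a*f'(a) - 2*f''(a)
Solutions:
 f(a) = C1 + C2*erf(a/2)


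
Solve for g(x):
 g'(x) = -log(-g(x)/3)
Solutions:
 Integral(1/(log(-_y) - log(3)), (_y, g(x))) = C1 - x


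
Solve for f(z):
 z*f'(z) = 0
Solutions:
 f(z) = C1


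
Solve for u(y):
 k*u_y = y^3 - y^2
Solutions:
 u(y) = C1 + y^4/(4*k) - y^3/(3*k)


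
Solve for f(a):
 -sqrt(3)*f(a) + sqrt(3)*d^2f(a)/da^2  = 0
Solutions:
 f(a) = C1*exp(-a) + C2*exp(a)


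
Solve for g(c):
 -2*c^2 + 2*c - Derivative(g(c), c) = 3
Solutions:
 g(c) = C1 - 2*c^3/3 + c^2 - 3*c


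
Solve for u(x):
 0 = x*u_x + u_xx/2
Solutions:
 u(x) = C1 + C2*erf(x)


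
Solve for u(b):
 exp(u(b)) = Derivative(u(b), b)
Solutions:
 u(b) = log(-1/(C1 + b))


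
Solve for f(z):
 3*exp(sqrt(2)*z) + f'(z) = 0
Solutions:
 f(z) = C1 - 3*sqrt(2)*exp(sqrt(2)*z)/2


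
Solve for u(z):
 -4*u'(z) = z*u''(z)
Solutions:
 u(z) = C1 + C2/z^3


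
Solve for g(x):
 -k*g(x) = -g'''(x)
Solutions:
 g(x) = C1*exp(k^(1/3)*x) + C2*exp(k^(1/3)*x*(-1 + sqrt(3)*I)/2) + C3*exp(-k^(1/3)*x*(1 + sqrt(3)*I)/2)


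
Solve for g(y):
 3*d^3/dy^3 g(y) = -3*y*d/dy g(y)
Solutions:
 g(y) = C1 + Integral(C2*airyai(-y) + C3*airybi(-y), y)


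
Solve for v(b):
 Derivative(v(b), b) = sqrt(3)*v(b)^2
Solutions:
 v(b) = -1/(C1 + sqrt(3)*b)


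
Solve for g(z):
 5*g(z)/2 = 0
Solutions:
 g(z) = 0


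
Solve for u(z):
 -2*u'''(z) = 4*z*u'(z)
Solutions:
 u(z) = C1 + Integral(C2*airyai(-2^(1/3)*z) + C3*airybi(-2^(1/3)*z), z)


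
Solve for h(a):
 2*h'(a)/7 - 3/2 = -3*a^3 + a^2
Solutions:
 h(a) = C1 - 21*a^4/8 + 7*a^3/6 + 21*a/4


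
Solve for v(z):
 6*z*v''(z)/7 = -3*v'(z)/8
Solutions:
 v(z) = C1 + C2*z^(9/16)


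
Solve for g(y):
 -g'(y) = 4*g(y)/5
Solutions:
 g(y) = C1*exp(-4*y/5)


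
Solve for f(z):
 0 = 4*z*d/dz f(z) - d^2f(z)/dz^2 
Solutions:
 f(z) = C1 + C2*erfi(sqrt(2)*z)


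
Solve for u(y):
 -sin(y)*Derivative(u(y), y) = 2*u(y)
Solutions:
 u(y) = C1*(cos(y) + 1)/(cos(y) - 1)


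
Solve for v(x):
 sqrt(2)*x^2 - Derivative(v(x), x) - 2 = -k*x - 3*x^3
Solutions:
 v(x) = C1 + k*x^2/2 + 3*x^4/4 + sqrt(2)*x^3/3 - 2*x


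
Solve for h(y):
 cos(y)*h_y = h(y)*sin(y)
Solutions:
 h(y) = C1/cos(y)


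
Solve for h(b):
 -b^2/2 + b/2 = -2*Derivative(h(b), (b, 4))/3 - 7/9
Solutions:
 h(b) = C1 + C2*b + C3*b^2 + C4*b^3 + b^6/480 - b^5/160 - 7*b^4/144


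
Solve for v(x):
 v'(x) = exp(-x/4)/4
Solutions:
 v(x) = C1 - 1/exp(x)^(1/4)


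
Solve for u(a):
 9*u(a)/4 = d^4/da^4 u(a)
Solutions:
 u(a) = C1*exp(-sqrt(6)*a/2) + C2*exp(sqrt(6)*a/2) + C3*sin(sqrt(6)*a/2) + C4*cos(sqrt(6)*a/2)


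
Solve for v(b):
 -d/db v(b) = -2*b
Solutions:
 v(b) = C1 + b^2


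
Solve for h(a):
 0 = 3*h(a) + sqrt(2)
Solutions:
 h(a) = -sqrt(2)/3


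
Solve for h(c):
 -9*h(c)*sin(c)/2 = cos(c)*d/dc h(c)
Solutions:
 h(c) = C1*cos(c)^(9/2)


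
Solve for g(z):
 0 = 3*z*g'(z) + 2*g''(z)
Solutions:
 g(z) = C1 + C2*erf(sqrt(3)*z/2)


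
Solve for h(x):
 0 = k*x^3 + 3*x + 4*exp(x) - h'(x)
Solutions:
 h(x) = C1 + k*x^4/4 + 3*x^2/2 + 4*exp(x)


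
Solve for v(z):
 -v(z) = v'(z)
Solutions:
 v(z) = C1*exp(-z)


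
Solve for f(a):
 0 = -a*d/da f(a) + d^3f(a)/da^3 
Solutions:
 f(a) = C1 + Integral(C2*airyai(a) + C3*airybi(a), a)


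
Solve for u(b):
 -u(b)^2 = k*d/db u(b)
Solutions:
 u(b) = k/(C1*k + b)


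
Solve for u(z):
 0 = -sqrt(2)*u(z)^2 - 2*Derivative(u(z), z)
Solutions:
 u(z) = 2/(C1 + sqrt(2)*z)


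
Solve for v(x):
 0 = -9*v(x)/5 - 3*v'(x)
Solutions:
 v(x) = C1*exp(-3*x/5)


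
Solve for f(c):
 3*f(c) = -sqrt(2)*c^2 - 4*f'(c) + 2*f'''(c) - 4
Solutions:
 f(c) = C1*exp(-6^(1/3)*c*(4*6^(1/3)/(sqrt(345) + 27)^(1/3) + (sqrt(345) + 27)^(1/3))/12)*sin(2^(1/3)*3^(1/6)*c*(-3^(2/3)*(sqrt(345) + 27)^(1/3)/12 + 2^(1/3)/(sqrt(345) + 27)^(1/3))) + C2*exp(-6^(1/3)*c*(4*6^(1/3)/(sqrt(345) + 27)^(1/3) + (sqrt(345) + 27)^(1/3))/12)*cos(2^(1/3)*3^(1/6)*c*(-3^(2/3)*(sqrt(345) + 27)^(1/3)/12 + 2^(1/3)/(sqrt(345) + 27)^(1/3))) + C3*exp(6^(1/3)*c*(4*6^(1/3)/(sqrt(345) + 27)^(1/3) + (sqrt(345) + 27)^(1/3))/6) - sqrt(2)*c^2/3 + 8*sqrt(2)*c/9 - 32*sqrt(2)/27 - 4/3


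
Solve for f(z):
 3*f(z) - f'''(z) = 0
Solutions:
 f(z) = C3*exp(3^(1/3)*z) + (C1*sin(3^(5/6)*z/2) + C2*cos(3^(5/6)*z/2))*exp(-3^(1/3)*z/2)


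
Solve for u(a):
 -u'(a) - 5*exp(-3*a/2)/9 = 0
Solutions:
 u(a) = C1 + 10*exp(-3*a/2)/27


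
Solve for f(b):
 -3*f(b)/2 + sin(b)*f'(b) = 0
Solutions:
 f(b) = C1*(cos(b) - 1)^(3/4)/(cos(b) + 1)^(3/4)


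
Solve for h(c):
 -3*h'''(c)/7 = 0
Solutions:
 h(c) = C1 + C2*c + C3*c^2


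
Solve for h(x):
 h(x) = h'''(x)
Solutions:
 h(x) = C3*exp(x) + (C1*sin(sqrt(3)*x/2) + C2*cos(sqrt(3)*x/2))*exp(-x/2)


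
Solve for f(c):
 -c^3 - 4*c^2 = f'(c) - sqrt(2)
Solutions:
 f(c) = C1 - c^4/4 - 4*c^3/3 + sqrt(2)*c


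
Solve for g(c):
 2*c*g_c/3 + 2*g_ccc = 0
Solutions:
 g(c) = C1 + Integral(C2*airyai(-3^(2/3)*c/3) + C3*airybi(-3^(2/3)*c/3), c)


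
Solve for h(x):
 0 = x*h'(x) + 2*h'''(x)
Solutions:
 h(x) = C1 + Integral(C2*airyai(-2^(2/3)*x/2) + C3*airybi(-2^(2/3)*x/2), x)


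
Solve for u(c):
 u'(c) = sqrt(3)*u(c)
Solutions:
 u(c) = C1*exp(sqrt(3)*c)


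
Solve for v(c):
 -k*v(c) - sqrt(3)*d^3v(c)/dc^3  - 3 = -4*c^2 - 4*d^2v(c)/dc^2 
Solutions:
 v(c) = C1*exp(c*(2^(2/3)*sqrt(3)*(81*k + sqrt((81*k - 128)^2 - 16384) - 128)^(1/3) - 3*2^(2/3)*I*(81*k + sqrt((81*k - 128)^2 - 16384) - 128)^(1/3) + 16*sqrt(3) - 384*2^(1/3)/((-sqrt(3) + 3*I)*(81*k + sqrt((81*k - 128)^2 - 16384) - 128)^(1/3)))/36) + C2*exp(c*(2^(2/3)*sqrt(3)*(81*k + sqrt((81*k - 128)^2 - 16384) - 128)^(1/3) + 3*2^(2/3)*I*(81*k + sqrt((81*k - 128)^2 - 16384) - 128)^(1/3) + 16*sqrt(3) + 384*2^(1/3)/((sqrt(3) + 3*I)*(81*k + sqrt((81*k - 128)^2 - 16384) - 128)^(1/3)))/36) + C3*exp(sqrt(3)*c*(-2^(2/3)*(81*k + sqrt((81*k - 128)^2 - 16384) - 128)^(1/3) + 8 - 32*2^(1/3)/(81*k + sqrt((81*k - 128)^2 - 16384) - 128)^(1/3))/18) + 4*c^2/k - 3/k + 32/k^2


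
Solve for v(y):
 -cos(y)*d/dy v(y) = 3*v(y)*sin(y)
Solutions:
 v(y) = C1*cos(y)^3


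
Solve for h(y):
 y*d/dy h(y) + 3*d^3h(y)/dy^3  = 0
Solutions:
 h(y) = C1 + Integral(C2*airyai(-3^(2/3)*y/3) + C3*airybi(-3^(2/3)*y/3), y)


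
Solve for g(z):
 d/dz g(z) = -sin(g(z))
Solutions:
 g(z) = -acos((-C1 - exp(2*z))/(C1 - exp(2*z))) + 2*pi
 g(z) = acos((-C1 - exp(2*z))/(C1 - exp(2*z)))


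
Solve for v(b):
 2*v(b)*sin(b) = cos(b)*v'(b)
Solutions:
 v(b) = C1/cos(b)^2


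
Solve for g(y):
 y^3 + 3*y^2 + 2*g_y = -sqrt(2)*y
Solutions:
 g(y) = C1 - y^4/8 - y^3/2 - sqrt(2)*y^2/4


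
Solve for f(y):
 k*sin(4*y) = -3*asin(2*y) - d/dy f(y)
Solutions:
 f(y) = C1 + k*cos(4*y)/4 - 3*y*asin(2*y) - 3*sqrt(1 - 4*y^2)/2


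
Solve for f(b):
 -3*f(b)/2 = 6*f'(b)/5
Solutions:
 f(b) = C1*exp(-5*b/4)


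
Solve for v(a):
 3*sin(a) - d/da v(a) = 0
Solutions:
 v(a) = C1 - 3*cos(a)


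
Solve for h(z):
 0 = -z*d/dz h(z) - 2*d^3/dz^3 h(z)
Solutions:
 h(z) = C1 + Integral(C2*airyai(-2^(2/3)*z/2) + C3*airybi(-2^(2/3)*z/2), z)


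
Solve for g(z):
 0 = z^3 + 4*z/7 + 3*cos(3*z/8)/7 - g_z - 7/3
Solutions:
 g(z) = C1 + z^4/4 + 2*z^2/7 - 7*z/3 + 8*sin(3*z/8)/7


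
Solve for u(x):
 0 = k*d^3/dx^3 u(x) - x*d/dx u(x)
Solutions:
 u(x) = C1 + Integral(C2*airyai(x*(1/k)^(1/3)) + C3*airybi(x*(1/k)^(1/3)), x)


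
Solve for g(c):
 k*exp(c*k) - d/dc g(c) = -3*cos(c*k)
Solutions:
 g(c) = C1 + exp(c*k) + 3*sin(c*k)/k


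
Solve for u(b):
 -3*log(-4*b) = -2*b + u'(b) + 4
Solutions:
 u(b) = C1 + b^2 - 3*b*log(-b) + b*(-6*log(2) - 1)


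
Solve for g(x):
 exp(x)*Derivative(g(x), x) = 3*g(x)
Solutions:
 g(x) = C1*exp(-3*exp(-x))


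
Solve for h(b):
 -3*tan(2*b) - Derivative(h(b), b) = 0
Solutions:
 h(b) = C1 + 3*log(cos(2*b))/2


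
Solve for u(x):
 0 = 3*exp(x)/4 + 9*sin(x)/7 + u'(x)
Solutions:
 u(x) = C1 - 3*exp(x)/4 + 9*cos(x)/7


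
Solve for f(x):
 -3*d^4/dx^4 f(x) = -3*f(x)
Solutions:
 f(x) = C1*exp(-x) + C2*exp(x) + C3*sin(x) + C4*cos(x)


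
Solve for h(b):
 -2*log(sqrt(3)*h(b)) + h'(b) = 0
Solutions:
 -Integral(1/(2*log(_y) + log(3)), (_y, h(b))) = C1 - b


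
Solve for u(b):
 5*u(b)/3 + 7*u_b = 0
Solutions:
 u(b) = C1*exp(-5*b/21)


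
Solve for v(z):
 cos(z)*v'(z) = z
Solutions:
 v(z) = C1 + Integral(z/cos(z), z)


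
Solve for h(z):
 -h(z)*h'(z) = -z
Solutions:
 h(z) = -sqrt(C1 + z^2)
 h(z) = sqrt(C1 + z^2)


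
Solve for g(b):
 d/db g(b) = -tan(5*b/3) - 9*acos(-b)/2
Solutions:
 g(b) = C1 - 9*b*acos(-b)/2 - 9*sqrt(1 - b^2)/2 + 3*log(cos(5*b/3))/5


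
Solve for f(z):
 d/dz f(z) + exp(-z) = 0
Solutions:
 f(z) = C1 + exp(-z)


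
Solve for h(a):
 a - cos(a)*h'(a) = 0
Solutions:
 h(a) = C1 + Integral(a/cos(a), a)


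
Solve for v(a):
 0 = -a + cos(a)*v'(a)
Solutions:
 v(a) = C1 + Integral(a/cos(a), a)


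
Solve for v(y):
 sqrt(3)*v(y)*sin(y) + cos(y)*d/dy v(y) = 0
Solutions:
 v(y) = C1*cos(y)^(sqrt(3))


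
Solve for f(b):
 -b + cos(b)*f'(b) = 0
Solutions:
 f(b) = C1 + Integral(b/cos(b), b)


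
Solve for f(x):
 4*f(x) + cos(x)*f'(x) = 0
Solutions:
 f(x) = C1*(sin(x)^2 - 2*sin(x) + 1)/(sin(x)^2 + 2*sin(x) + 1)


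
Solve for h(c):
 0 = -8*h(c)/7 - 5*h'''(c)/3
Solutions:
 h(c) = C3*exp(-2*3^(1/3)*35^(2/3)*c/35) + (C1*sin(3^(5/6)*35^(2/3)*c/35) + C2*cos(3^(5/6)*35^(2/3)*c/35))*exp(3^(1/3)*35^(2/3)*c/35)


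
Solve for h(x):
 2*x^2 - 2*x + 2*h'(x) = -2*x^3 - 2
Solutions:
 h(x) = C1 - x^4/4 - x^3/3 + x^2/2 - x


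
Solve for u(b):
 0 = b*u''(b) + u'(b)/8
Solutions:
 u(b) = C1 + C2*b^(7/8)


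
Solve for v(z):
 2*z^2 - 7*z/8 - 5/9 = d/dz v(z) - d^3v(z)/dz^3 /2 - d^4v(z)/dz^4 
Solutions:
 v(z) = C1 + C2*exp(-z*((6*sqrt(318) + 107)^(-1/3) + 2 + (6*sqrt(318) + 107)^(1/3))/12)*sin(sqrt(3)*z*(-(6*sqrt(318) + 107)^(1/3) + (6*sqrt(318) + 107)^(-1/3))/12) + C3*exp(-z*((6*sqrt(318) + 107)^(-1/3) + 2 + (6*sqrt(318) + 107)^(1/3))/12)*cos(sqrt(3)*z*(-(6*sqrt(318) + 107)^(1/3) + (6*sqrt(318) + 107)^(-1/3))/12) + C4*exp(z*(-1 + (6*sqrt(318) + 107)^(-1/3) + (6*sqrt(318) + 107)^(1/3))/6) + 2*z^3/3 - 7*z^2/16 + 13*z/9


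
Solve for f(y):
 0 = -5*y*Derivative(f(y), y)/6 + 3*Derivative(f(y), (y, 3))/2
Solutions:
 f(y) = C1 + Integral(C2*airyai(15^(1/3)*y/3) + C3*airybi(15^(1/3)*y/3), y)


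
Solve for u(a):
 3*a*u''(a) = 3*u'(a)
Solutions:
 u(a) = C1 + C2*a^2


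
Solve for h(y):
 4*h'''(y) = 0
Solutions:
 h(y) = C1 + C2*y + C3*y^2


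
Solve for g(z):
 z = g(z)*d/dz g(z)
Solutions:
 g(z) = -sqrt(C1 + z^2)
 g(z) = sqrt(C1 + z^2)


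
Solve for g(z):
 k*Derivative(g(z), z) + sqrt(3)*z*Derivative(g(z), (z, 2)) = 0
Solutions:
 g(z) = C1 + z^(-sqrt(3)*re(k)/3 + 1)*(C2*sin(sqrt(3)*log(z)*Abs(im(k))/3) + C3*cos(sqrt(3)*log(z)*im(k)/3))


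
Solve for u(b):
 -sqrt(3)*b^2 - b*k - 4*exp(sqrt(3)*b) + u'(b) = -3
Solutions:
 u(b) = C1 + sqrt(3)*b^3/3 + b^2*k/2 - 3*b + 4*sqrt(3)*exp(sqrt(3)*b)/3


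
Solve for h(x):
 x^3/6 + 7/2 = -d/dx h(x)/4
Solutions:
 h(x) = C1 - x^4/6 - 14*x


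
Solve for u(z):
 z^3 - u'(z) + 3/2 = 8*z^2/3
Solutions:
 u(z) = C1 + z^4/4 - 8*z^3/9 + 3*z/2


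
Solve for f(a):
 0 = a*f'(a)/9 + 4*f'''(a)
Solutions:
 f(a) = C1 + Integral(C2*airyai(-6^(1/3)*a/6) + C3*airybi(-6^(1/3)*a/6), a)


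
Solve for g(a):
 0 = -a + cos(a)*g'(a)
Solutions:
 g(a) = C1 + Integral(a/cos(a), a)


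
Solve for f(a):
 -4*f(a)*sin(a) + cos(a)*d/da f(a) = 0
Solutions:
 f(a) = C1/cos(a)^4


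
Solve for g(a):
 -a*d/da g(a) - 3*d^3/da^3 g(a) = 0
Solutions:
 g(a) = C1 + Integral(C2*airyai(-3^(2/3)*a/3) + C3*airybi(-3^(2/3)*a/3), a)


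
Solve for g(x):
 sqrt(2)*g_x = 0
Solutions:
 g(x) = C1


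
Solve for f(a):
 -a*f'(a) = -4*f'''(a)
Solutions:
 f(a) = C1 + Integral(C2*airyai(2^(1/3)*a/2) + C3*airybi(2^(1/3)*a/2), a)


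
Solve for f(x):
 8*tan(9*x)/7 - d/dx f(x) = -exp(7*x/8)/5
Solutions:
 f(x) = C1 + 8*exp(7*x/8)/35 - 8*log(cos(9*x))/63


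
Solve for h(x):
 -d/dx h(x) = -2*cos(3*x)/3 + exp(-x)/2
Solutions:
 h(x) = C1 + 2*sin(3*x)/9 + exp(-x)/2


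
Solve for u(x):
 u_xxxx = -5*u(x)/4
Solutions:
 u(x) = (C1*sin(5^(1/4)*x/2) + C2*cos(5^(1/4)*x/2))*exp(-5^(1/4)*x/2) + (C3*sin(5^(1/4)*x/2) + C4*cos(5^(1/4)*x/2))*exp(5^(1/4)*x/2)


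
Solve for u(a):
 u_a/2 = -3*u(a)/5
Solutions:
 u(a) = C1*exp(-6*a/5)


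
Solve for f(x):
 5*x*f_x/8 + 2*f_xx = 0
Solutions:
 f(x) = C1 + C2*erf(sqrt(10)*x/8)


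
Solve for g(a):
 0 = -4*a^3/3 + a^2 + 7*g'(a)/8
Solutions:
 g(a) = C1 + 8*a^4/21 - 8*a^3/21


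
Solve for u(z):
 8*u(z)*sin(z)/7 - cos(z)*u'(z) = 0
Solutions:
 u(z) = C1/cos(z)^(8/7)


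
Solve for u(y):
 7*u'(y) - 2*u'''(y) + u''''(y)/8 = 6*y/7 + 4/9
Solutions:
 u(y) = C1 + C2*exp(2*y) + C3*exp(y*(7 - sqrt(77))) + C4*exp(y*(7 + sqrt(77))) + 3*y^2/49 + 4*y/63


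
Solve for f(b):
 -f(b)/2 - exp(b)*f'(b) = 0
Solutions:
 f(b) = C1*exp(exp(-b)/2)


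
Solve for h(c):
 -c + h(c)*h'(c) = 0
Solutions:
 h(c) = -sqrt(C1 + c^2)
 h(c) = sqrt(C1 + c^2)


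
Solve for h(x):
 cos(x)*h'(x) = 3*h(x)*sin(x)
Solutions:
 h(x) = C1/cos(x)^3


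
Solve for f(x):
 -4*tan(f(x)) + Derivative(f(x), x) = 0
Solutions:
 f(x) = pi - asin(C1*exp(4*x))
 f(x) = asin(C1*exp(4*x))


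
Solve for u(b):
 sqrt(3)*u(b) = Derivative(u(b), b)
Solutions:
 u(b) = C1*exp(sqrt(3)*b)


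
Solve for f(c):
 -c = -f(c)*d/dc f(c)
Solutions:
 f(c) = -sqrt(C1 + c^2)
 f(c) = sqrt(C1 + c^2)


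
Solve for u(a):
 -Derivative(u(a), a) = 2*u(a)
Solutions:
 u(a) = C1*exp(-2*a)


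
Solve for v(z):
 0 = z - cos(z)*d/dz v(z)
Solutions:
 v(z) = C1 + Integral(z/cos(z), z)


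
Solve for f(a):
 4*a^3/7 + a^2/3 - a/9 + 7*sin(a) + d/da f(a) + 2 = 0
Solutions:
 f(a) = C1 - a^4/7 - a^3/9 + a^2/18 - 2*a + 7*cos(a)


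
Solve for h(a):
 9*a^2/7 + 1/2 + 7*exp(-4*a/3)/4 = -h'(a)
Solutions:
 h(a) = C1 - 3*a^3/7 - a/2 + 21*exp(-4*a/3)/16


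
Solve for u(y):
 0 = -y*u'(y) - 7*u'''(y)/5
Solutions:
 u(y) = C1 + Integral(C2*airyai(-5^(1/3)*7^(2/3)*y/7) + C3*airybi(-5^(1/3)*7^(2/3)*y/7), y)


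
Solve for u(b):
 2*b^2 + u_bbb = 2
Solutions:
 u(b) = C1 + C2*b + C3*b^2 - b^5/30 + b^3/3


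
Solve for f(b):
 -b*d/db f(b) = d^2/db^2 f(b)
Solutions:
 f(b) = C1 + C2*erf(sqrt(2)*b/2)


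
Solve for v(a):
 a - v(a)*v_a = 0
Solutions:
 v(a) = -sqrt(C1 + a^2)
 v(a) = sqrt(C1 + a^2)


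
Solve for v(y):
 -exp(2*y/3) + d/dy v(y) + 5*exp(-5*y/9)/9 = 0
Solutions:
 v(y) = C1 + 3*exp(2*y/3)/2 + exp(-5*y/9)


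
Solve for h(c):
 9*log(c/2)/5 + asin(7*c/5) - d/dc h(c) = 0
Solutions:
 h(c) = C1 + 9*c*log(c)/5 + c*asin(7*c/5) - 9*c/5 - 9*c*log(2)/5 + sqrt(25 - 49*c^2)/7


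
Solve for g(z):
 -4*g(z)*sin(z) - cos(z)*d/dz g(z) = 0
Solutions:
 g(z) = C1*cos(z)^4


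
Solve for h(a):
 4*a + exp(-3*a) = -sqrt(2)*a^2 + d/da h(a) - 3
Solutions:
 h(a) = C1 + sqrt(2)*a^3/3 + 2*a^2 + 3*a - exp(-3*a)/3


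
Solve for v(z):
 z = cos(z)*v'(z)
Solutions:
 v(z) = C1 + Integral(z/cos(z), z)


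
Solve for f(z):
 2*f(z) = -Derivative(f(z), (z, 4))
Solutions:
 f(z) = (C1*sin(2^(3/4)*z/2) + C2*cos(2^(3/4)*z/2))*exp(-2^(3/4)*z/2) + (C3*sin(2^(3/4)*z/2) + C4*cos(2^(3/4)*z/2))*exp(2^(3/4)*z/2)


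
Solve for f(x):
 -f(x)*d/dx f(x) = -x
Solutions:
 f(x) = -sqrt(C1 + x^2)
 f(x) = sqrt(C1 + x^2)


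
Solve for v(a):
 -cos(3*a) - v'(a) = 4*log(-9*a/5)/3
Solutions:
 v(a) = C1 - 4*a*log(-a)/3 - 3*a*log(3) + a*log(15)/3 + 4*a/3 + a*log(5) - sin(3*a)/3


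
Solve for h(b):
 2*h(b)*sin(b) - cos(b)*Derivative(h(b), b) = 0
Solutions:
 h(b) = C1/cos(b)^2


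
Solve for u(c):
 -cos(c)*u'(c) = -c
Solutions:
 u(c) = C1 + Integral(c/cos(c), c)


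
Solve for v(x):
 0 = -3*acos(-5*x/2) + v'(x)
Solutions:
 v(x) = C1 + 3*x*acos(-5*x/2) + 3*sqrt(4 - 25*x^2)/5


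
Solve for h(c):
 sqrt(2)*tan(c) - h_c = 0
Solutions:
 h(c) = C1 - sqrt(2)*log(cos(c))


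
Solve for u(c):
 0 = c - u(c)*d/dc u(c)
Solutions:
 u(c) = -sqrt(C1 + c^2)
 u(c) = sqrt(C1 + c^2)


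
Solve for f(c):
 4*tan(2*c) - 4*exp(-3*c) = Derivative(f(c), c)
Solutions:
 f(c) = C1 + log(tan(2*c)^2 + 1) + 4*exp(-3*c)/3


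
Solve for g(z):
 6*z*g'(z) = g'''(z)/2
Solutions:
 g(z) = C1 + Integral(C2*airyai(12^(1/3)*z) + C3*airybi(12^(1/3)*z), z)


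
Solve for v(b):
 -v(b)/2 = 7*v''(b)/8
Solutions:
 v(b) = C1*sin(2*sqrt(7)*b/7) + C2*cos(2*sqrt(7)*b/7)


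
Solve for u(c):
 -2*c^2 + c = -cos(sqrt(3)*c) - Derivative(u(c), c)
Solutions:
 u(c) = C1 + 2*c^3/3 - c^2/2 - sqrt(3)*sin(sqrt(3)*c)/3


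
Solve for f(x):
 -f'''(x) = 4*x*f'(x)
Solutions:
 f(x) = C1 + Integral(C2*airyai(-2^(2/3)*x) + C3*airybi(-2^(2/3)*x), x)


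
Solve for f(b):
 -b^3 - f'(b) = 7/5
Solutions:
 f(b) = C1 - b^4/4 - 7*b/5


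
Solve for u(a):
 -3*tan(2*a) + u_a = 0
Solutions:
 u(a) = C1 - 3*log(cos(2*a))/2


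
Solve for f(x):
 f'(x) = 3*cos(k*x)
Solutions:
 f(x) = C1 + 3*sin(k*x)/k


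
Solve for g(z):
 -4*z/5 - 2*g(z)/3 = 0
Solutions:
 g(z) = -6*z/5


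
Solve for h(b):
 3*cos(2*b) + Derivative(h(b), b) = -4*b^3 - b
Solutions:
 h(b) = C1 - b^4 - b^2/2 - 3*sin(2*b)/2


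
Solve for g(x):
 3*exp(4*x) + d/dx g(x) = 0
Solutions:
 g(x) = C1 - 3*exp(4*x)/4


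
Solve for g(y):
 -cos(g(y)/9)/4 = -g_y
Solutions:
 -y/4 - 9*log(sin(g(y)/9) - 1)/2 + 9*log(sin(g(y)/9) + 1)/2 = C1


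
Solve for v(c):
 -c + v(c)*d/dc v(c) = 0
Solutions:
 v(c) = -sqrt(C1 + c^2)
 v(c) = sqrt(C1 + c^2)


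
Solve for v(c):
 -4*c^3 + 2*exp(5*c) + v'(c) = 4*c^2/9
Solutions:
 v(c) = C1 + c^4 + 4*c^3/27 - 2*exp(5*c)/5


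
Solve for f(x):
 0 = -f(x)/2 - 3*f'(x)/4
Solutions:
 f(x) = C1*exp(-2*x/3)


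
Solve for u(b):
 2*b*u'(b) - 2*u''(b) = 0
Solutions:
 u(b) = C1 + C2*erfi(sqrt(2)*b/2)


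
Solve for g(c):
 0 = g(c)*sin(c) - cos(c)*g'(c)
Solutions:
 g(c) = C1/cos(c)


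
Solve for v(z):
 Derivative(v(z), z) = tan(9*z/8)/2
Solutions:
 v(z) = C1 - 4*log(cos(9*z/8))/9


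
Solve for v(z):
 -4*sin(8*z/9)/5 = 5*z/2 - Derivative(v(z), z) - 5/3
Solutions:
 v(z) = C1 + 5*z^2/4 - 5*z/3 - 9*cos(8*z/9)/10


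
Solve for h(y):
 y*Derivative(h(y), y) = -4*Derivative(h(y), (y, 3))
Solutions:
 h(y) = C1 + Integral(C2*airyai(-2^(1/3)*y/2) + C3*airybi(-2^(1/3)*y/2), y)


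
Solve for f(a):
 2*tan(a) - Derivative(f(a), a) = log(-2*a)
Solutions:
 f(a) = C1 - a*log(-a) - a*log(2) + a - 2*log(cos(a))


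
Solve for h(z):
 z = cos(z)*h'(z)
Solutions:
 h(z) = C1 + Integral(z/cos(z), z)
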